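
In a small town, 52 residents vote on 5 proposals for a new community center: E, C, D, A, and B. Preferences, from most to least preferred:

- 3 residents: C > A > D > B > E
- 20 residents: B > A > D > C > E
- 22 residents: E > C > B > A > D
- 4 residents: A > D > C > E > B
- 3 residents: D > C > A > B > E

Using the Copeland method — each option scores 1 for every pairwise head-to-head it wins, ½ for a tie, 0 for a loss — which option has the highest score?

E: ties B; loses to C, D, and A → score 0.5.
C: beats E, A, and B; loses to D → score 3.
D: beats E and C; loses to A and B → score 2.
A: beats E and D; loses to C and B → score 2.
B: beats D and A; ties E; loses to C → score 2.5.
C has the best pairwise record.

C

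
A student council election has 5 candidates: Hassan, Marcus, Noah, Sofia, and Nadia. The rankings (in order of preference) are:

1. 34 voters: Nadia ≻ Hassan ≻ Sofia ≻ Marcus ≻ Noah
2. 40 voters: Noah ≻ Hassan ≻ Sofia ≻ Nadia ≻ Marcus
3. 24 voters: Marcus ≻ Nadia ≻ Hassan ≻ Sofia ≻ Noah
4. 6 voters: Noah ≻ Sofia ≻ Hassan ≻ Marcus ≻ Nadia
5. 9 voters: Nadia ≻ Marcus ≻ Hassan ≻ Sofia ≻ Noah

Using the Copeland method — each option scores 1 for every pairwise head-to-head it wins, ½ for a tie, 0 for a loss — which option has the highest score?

Hassan: beats Marcus, Noah, and Sofia; loses to Nadia → score 3.
Marcus: beats Noah; loses to Hassan, Sofia, and Nadia → score 1.
Noah: loses to Hassan, Marcus, Sofia, and Nadia → score 0.
Sofia: beats Marcus and Noah; loses to Hassan and Nadia → score 2.
Nadia: beats Hassan, Marcus, Noah, and Sofia → score 4.
Nadia has the best pairwise record.

Nadia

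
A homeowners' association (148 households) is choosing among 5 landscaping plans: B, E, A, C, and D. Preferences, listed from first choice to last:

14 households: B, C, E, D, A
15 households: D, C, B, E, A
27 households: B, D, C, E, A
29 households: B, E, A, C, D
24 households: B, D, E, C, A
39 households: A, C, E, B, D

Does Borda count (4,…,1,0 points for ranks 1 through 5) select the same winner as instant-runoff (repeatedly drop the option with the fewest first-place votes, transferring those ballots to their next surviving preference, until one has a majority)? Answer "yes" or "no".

Borda — scores: B 445, E 283, A 214, C 311, D 227. Winner: B.
Instant-runoff — R1 B 94, E 0, A 39, C 0, D 15 (B winner). Winner: B.
The two methods agree.

yes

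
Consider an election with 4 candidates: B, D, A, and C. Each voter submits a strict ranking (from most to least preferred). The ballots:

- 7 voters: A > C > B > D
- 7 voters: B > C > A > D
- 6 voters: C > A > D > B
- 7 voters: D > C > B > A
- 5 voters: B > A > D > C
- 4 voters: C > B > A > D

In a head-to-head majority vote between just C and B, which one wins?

Voters preferring C to B: 24; preferring B to C: 12.
C wins the head-to-head.

C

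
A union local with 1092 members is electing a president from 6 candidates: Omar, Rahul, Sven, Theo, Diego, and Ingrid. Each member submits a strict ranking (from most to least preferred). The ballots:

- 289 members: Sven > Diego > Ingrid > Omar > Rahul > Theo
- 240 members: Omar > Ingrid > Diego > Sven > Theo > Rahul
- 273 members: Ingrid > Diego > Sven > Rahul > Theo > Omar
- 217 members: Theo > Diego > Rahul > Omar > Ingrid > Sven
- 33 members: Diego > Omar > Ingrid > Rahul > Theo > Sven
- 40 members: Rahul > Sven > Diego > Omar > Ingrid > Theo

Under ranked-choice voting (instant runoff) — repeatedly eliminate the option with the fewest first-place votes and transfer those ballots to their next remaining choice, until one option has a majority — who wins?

Sven

Round 1: Omar 240, Rahul 40, Sven 289, Theo 217, Diego 33, Ingrid 273. Eliminate Diego.
Round 2: Omar 273, Rahul 40, Sven 289, Theo 217, Ingrid 273. Eliminate Rahul.
Round 3: Omar 273, Sven 329, Theo 217, Ingrid 273. Eliminate Theo.
Round 4: Omar 490, Sven 329, Ingrid 273. Eliminate Ingrid.
Round 5: Omar 490, Sven 602. Sven has a majority.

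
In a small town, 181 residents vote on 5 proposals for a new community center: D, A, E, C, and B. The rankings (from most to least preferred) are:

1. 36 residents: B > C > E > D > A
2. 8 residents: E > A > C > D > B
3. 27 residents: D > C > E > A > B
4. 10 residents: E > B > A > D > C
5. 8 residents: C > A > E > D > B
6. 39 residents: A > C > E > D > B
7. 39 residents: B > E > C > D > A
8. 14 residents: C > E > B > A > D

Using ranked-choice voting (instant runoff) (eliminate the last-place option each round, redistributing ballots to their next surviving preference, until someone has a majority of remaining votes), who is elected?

B

Round 1: D 27, A 39, E 18, C 22, B 75. Eliminate E.
Round 2: D 27, A 47, C 22, B 85. Eliminate C.
Round 3: D 27, A 55, B 99. B has a majority.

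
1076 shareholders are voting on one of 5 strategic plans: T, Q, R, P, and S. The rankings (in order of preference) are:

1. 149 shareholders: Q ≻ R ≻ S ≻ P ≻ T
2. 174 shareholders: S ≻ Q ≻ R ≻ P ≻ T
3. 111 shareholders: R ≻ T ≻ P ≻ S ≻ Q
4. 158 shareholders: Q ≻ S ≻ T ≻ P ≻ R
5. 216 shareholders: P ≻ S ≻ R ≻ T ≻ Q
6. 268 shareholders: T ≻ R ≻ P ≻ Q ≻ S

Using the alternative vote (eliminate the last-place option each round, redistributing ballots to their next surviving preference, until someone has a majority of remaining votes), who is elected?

T

Round 1: T 268, Q 307, R 111, P 216, S 174. Eliminate R.
Round 2: T 379, Q 307, P 216, S 174. Eliminate S.
Round 3: T 379, Q 481, P 216. Eliminate P.
Round 4: T 595, Q 481. T has a majority.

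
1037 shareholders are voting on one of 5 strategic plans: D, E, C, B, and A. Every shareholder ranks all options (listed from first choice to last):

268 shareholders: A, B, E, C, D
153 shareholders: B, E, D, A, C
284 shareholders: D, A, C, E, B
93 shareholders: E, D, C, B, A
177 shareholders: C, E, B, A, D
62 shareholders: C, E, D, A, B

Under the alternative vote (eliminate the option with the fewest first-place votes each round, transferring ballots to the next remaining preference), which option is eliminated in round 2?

Round 1: D 284, E 93, C 239, B 153, A 268. Eliminate E.
Round 2: D 377, C 239, B 153, A 268. Eliminate B.

B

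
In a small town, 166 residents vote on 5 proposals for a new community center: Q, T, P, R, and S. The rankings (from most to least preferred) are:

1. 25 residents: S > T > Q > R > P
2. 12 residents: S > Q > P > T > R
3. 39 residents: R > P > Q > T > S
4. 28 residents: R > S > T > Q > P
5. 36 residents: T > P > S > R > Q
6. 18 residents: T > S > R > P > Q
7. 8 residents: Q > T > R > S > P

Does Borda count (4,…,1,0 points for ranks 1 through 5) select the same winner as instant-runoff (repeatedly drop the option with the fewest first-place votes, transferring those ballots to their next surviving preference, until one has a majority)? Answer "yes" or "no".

yes

Borda — scores: Q 224, T 422, P 267, R 381, S 366. Winner: T.
Instant-runoff — R1 Q 8, T 54, P 0, R 67, S 37 (P out); R2 Q 8, T 54, R 67, S 37 (Q out); R3 T 62, R 67, S 37 (S out); R4 T 99, R 67 (T winner). Winner: T.
The two methods agree.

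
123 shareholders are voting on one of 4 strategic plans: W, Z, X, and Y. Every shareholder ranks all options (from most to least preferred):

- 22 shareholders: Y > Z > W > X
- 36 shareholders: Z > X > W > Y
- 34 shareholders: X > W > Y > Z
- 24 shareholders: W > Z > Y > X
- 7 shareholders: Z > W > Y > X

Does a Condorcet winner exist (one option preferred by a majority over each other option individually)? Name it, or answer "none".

Z vs W: 65–58 for Z.
Z vs X: 89–34 for Z.
Z vs Y: 67–56 for Z.
Z beats every other option head-to-head.

Z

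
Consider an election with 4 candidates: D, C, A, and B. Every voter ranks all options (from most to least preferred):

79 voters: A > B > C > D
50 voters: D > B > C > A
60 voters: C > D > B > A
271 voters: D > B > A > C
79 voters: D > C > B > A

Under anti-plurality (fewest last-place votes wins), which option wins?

B

Last-place votes: D 79, C 271, A 189, B 0.
B is ranked last by the fewest voters, so B wins.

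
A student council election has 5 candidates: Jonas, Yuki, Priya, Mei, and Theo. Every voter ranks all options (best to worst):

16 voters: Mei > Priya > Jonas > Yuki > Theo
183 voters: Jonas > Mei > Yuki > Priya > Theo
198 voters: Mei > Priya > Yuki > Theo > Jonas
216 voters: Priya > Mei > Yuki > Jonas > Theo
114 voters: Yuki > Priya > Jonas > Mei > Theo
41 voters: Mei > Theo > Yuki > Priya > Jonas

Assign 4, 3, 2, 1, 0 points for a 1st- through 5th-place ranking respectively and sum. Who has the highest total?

Jonas: 16·2 + 183·4 + 198·0 + 216·1 + 114·2 + 41·0 = 1208
Yuki: 16·1 + 183·2 + 198·2 + 216·2 + 114·4 + 41·2 = 1748
Priya: 16·3 + 183·1 + 198·3 + 216·4 + 114·3 + 41·1 = 2072
Mei: 16·4 + 183·3 + 198·4 + 216·3 + 114·1 + 41·4 = 2331
Theo: 16·0 + 183·0 + 198·1 + 216·0 + 114·0 + 41·3 = 321
Mei has the highest Borda score (2331).

Mei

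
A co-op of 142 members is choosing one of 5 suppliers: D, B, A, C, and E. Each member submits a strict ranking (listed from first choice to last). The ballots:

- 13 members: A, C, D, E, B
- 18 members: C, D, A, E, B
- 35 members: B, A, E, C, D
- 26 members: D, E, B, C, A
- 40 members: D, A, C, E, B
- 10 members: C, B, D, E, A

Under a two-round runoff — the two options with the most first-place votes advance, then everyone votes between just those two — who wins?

Round 1 first-place votes: D 66, B 35, A 13, C 28, E 0.
D and B advance.
Runoff: D is preferred to B by 97 voters; B by 45.
D wins the runoff.

D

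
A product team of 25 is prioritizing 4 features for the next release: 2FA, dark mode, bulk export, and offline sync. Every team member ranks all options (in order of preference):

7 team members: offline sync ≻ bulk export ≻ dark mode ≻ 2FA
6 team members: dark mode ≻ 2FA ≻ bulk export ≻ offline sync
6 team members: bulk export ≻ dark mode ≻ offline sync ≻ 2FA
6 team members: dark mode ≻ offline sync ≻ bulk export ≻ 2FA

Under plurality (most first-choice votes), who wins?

First-place votes: 2FA 0, dark mode 12, bulk export 6, offline sync 7.
dark mode has the most first-place votes.

dark mode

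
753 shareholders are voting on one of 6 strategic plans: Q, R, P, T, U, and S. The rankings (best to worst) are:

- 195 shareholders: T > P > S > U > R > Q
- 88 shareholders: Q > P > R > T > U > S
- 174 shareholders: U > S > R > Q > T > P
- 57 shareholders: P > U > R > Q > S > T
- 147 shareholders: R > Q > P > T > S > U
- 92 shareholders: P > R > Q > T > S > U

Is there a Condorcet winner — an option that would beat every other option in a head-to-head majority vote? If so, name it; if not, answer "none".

none

Checking pairwise contests:
R beats Q 665–88.
P beats R 432–321.
Q beats P 409–344.
Q beats T 558–195.
P beats U 579–174.
Q beats S 384–369.
Every option loses at least one head-to-head, so there is no Condorcet winner.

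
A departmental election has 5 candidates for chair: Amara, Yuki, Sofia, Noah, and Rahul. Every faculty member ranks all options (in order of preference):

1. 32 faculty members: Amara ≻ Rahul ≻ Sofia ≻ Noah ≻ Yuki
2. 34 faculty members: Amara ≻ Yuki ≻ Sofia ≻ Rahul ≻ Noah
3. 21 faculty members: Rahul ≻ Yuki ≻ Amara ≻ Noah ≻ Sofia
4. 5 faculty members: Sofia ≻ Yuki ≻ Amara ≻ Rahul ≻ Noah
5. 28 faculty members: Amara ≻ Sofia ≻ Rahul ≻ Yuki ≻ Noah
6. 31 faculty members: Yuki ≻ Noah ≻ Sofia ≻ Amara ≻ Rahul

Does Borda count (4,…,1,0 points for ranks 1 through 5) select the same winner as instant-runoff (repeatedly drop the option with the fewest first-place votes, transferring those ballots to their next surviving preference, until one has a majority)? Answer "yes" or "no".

yes

Borda — scores: Amara 459, Yuki 332, Sofia 298, Noah 146, Rahul 275. Winner: Amara.
Instant-runoff — R1 Amara 94, Yuki 31, Sofia 5, Noah 0, Rahul 21 (Amara winner). Winner: Amara.
The two methods agree.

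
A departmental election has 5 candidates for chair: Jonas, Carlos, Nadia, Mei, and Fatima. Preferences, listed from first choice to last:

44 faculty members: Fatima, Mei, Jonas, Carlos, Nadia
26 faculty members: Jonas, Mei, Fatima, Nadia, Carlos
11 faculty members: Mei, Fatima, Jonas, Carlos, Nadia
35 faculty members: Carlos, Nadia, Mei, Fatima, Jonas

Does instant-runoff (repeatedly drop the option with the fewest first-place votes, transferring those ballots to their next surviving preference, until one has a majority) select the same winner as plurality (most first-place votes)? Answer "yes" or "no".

Instant-runoff — R1 Jonas 26, Carlos 35, Nadia 0, Mei 11, Fatima 44 (Nadia out); R2 Jonas 26, Carlos 35, Mei 11, Fatima 44 (Mei out); R3 Jonas 26, Carlos 35, Fatima 55 (Jonas out); R4 Carlos 35, Fatima 81 (Fatima winner). Winner: Fatima.
Plurality — first-place votes: Jonas 26, Carlos 35, Nadia 0, Mei 11, Fatima 44. Winner: Fatima.
The two methods agree.

yes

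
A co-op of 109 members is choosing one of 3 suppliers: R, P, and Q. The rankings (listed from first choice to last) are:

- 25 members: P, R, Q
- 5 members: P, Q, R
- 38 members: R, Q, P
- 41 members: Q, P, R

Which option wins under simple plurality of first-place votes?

First-place votes: R 38, P 30, Q 41.
Q has the most first-place votes.

Q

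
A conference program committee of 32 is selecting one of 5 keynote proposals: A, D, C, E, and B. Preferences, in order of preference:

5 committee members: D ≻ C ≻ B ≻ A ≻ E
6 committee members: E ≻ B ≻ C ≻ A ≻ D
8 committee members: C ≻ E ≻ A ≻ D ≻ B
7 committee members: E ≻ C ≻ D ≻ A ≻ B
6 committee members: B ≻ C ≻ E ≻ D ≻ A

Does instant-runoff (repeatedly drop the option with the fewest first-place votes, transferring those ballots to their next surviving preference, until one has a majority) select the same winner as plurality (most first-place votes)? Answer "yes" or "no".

Instant-runoff — R1 A 0, D 5, C 8, E 13, B 6 (A out); R2 D 5, C 8, E 13, B 6 (D out); R3 C 13, E 13, B 6 (B out); R4 C 19, E 13 (C winner). Winner: C.
Plurality — first-place votes: A 0, D 5, C 8, E 13, B 6. Winner: E.
The two methods disagree.

no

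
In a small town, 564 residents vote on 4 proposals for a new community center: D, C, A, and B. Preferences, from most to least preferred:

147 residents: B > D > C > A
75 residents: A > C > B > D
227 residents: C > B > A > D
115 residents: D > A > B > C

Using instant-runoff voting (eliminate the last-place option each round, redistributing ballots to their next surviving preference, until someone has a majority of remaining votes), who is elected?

C

Round 1: D 115, C 227, A 75, B 147. Eliminate A.
Round 2: D 115, C 302, B 147. C has a majority.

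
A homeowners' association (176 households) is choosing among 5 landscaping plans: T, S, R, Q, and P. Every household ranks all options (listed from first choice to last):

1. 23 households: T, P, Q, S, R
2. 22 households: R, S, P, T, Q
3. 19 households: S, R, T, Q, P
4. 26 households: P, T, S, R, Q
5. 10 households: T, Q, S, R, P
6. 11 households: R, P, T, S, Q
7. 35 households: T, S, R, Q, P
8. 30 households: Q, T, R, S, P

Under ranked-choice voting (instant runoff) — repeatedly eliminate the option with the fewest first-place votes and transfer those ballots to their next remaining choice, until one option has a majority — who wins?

Round 1: T 68, S 19, R 33, Q 30, P 26. Eliminate S.
Round 2: T 68, R 52, Q 30, P 26. Eliminate P.
Round 3: T 94, R 52, Q 30. T has a majority.

T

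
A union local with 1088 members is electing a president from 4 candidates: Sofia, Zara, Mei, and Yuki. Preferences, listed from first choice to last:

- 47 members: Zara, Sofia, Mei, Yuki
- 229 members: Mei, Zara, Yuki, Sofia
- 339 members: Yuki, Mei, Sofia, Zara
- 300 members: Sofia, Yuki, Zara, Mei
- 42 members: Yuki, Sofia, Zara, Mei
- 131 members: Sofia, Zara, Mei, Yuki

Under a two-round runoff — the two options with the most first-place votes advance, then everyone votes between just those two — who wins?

Round 1 first-place votes: Sofia 431, Zara 47, Mei 229, Yuki 381.
Sofia and Yuki advance.
Runoff: Sofia is preferred to Yuki by 478 voters; Yuki by 610.
Yuki wins the runoff.

Yuki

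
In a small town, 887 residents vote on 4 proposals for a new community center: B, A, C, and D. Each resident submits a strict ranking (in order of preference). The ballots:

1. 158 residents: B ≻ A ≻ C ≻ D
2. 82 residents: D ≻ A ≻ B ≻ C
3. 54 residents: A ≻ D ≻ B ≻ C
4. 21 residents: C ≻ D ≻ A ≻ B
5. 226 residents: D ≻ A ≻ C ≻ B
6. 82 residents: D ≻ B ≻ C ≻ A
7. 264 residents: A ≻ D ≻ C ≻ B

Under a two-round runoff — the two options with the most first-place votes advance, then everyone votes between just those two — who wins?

A

Round 1 first-place votes: B 158, A 318, C 21, D 390.
D and A advance.
Runoff: D is preferred to A by 411 voters; A by 476.
A wins the runoff.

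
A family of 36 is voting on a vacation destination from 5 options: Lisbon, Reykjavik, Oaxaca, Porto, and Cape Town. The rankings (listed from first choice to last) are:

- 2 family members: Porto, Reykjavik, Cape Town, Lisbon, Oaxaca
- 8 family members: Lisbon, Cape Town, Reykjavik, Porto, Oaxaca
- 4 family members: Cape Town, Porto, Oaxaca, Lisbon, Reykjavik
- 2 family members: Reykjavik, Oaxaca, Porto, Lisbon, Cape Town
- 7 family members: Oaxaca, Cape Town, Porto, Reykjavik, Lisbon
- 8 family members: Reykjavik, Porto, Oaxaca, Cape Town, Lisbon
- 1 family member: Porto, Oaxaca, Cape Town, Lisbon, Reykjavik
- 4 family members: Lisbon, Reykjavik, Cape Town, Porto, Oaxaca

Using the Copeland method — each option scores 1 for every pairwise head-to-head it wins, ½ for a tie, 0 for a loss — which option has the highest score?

Lisbon: loses to Reykjavik, Oaxaca, Porto, and Cape Town → score 0.
Reykjavik: beats Lisbon, Oaxaca, and Porto; loses to Cape Town → score 3.
Oaxaca: beats Lisbon; ties Cape Town; loses to Reykjavik and Porto → score 1.5.
Porto: beats Lisbon and Oaxaca; loses to Reykjavik and Cape Town → score 2.
Cape Town: beats Lisbon, Reykjavik, and Porto; ties Oaxaca → score 3.5.
Cape Town has the best pairwise record.

Cape Town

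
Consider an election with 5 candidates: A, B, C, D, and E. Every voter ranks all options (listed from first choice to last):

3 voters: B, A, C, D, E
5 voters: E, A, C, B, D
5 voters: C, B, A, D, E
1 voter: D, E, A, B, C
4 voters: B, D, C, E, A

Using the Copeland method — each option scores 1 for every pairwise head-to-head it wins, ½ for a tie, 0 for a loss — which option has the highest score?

C

A: beats D; ties C; loses to B and E → score 1.5.
B: beats A, D, and E; loses to C → score 3.
C: beats B, D, and E; ties A → score 3.5.
D: beats E; loses to A, B, and C → score 1.
E: beats A; loses to B, C, and D → score 1.
C has the best pairwise record.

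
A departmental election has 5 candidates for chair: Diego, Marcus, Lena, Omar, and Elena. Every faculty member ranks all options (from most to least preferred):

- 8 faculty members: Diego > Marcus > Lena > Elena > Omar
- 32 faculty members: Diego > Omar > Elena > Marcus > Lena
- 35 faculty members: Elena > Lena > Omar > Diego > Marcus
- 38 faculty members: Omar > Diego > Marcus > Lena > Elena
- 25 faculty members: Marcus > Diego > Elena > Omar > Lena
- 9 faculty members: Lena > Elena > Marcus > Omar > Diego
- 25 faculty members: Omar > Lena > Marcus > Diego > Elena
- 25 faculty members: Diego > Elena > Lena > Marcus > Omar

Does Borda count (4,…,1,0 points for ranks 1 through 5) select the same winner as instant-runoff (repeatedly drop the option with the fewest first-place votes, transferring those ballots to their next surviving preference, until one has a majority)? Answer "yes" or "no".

no

Borda — scores: Diego 509, Marcus 325, Lena 320, Omar 452, Elena 364. Winner: Diego.
Instant-runoff — R1 Diego 65, Marcus 25, Lena 9, Omar 63, Elena 35 (Lena out); R2 Diego 65, Marcus 25, Omar 63, Elena 44 (Marcus out); R3 Diego 90, Omar 63, Elena 44 (Elena out); R4 Diego 90, Omar 107 (Omar winner). Winner: Omar.
The two methods disagree.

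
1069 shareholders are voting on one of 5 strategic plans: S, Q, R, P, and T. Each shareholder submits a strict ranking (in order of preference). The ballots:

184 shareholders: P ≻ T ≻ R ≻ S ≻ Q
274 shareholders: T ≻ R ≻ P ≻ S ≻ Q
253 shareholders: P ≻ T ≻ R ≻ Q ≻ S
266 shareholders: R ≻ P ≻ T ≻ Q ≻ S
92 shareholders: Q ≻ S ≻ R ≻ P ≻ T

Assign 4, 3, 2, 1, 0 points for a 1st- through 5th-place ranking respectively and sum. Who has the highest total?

P

S: 184·1 + 274·1 + 253·0 + 266·0 + 92·3 = 734
Q: 184·0 + 274·0 + 253·1 + 266·1 + 92·4 = 887
R: 184·2 + 274·3 + 253·2 + 266·4 + 92·2 = 2944
P: 184·4 + 274·2 + 253·4 + 266·3 + 92·1 = 3186
T: 184·3 + 274·4 + 253·3 + 266·2 + 92·0 = 2939
P has the highest Borda score (3186).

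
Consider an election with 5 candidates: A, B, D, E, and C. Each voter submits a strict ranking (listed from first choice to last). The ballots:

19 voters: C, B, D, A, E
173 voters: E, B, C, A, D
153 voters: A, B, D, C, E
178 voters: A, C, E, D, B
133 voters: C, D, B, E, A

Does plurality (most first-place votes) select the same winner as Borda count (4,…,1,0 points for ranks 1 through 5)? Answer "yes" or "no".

Plurality — first-place votes: A 331, B 0, D 0, E 173, C 152. Winner: A.
Borda — scores: A 1516, B 1301, D 921, E 1181, C 1641. Winner: C.
The two methods disagree.

no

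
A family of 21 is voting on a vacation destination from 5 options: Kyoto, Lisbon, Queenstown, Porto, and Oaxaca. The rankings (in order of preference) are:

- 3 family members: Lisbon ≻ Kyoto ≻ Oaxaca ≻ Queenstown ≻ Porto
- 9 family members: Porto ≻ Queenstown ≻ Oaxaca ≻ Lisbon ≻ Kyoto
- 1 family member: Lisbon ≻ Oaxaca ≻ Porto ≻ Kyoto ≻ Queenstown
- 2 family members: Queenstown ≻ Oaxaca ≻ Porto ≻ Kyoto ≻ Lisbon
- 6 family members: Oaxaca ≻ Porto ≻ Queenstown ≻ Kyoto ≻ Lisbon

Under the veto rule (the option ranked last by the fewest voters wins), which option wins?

Oaxaca

Last-place votes: Kyoto 9, Lisbon 8, Queenstown 1, Porto 3, Oaxaca 0.
Oaxaca is ranked last by the fewest voters, so Oaxaca wins.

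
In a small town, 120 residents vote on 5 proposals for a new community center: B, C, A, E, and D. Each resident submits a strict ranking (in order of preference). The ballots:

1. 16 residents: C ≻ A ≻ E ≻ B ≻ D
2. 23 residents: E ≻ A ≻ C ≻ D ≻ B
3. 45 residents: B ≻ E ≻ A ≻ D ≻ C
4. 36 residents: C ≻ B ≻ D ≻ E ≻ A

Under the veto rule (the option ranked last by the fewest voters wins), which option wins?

E

Last-place votes: B 23, C 45, A 36, E 0, D 16.
E is ranked last by the fewest voters, so E wins.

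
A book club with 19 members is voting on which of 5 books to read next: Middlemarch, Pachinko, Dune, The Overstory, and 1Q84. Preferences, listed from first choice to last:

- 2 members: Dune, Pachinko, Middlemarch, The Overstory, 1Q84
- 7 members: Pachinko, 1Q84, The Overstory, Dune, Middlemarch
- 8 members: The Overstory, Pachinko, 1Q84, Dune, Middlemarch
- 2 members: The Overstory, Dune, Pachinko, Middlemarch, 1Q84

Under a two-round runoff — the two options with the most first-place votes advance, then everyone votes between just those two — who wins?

The Overstory

Round 1 first-place votes: Middlemarch 0, Pachinko 7, Dune 2, The Overstory 10, 1Q84 0.
The Overstory and Pachinko advance.
Runoff: The Overstory is preferred to Pachinko by 10 voters; Pachinko by 9.
The Overstory wins the runoff.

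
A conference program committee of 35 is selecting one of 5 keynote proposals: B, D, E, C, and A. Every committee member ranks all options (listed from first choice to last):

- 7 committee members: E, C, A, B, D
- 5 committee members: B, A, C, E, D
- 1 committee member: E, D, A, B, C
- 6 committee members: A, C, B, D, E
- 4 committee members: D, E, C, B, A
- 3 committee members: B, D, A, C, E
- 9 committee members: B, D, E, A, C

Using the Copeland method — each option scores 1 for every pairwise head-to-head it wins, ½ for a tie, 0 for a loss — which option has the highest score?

B: beats D, E, C, and A → score 4.
D: beats E; loses to B, C, and A → score 1.
E: beats C and A; loses to B and D → score 2.
C: beats D; loses to B, E, and A → score 1.
A: beats D and C; loses to B and E → score 2.
B has the best pairwise record.

B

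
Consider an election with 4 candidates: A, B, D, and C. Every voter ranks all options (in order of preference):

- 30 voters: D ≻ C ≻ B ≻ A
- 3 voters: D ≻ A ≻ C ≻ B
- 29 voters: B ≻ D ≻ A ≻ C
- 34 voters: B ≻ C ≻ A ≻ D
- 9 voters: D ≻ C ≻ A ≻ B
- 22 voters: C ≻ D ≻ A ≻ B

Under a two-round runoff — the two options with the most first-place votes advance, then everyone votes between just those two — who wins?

Round 1 first-place votes: A 0, B 63, D 42, C 22.
B and D advance.
Runoff: B is preferred to D by 63 voters; D by 64.
D wins the runoff.

D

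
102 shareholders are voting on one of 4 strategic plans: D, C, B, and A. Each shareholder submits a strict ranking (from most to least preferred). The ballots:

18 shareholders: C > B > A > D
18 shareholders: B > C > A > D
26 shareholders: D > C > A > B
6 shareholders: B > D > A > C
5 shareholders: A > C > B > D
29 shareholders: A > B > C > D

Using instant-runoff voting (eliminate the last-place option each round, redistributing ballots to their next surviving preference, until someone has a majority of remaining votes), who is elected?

Round 1: D 26, C 18, B 24, A 34. Eliminate C.
Round 2: D 26, B 42, A 34. Eliminate D.
Round 3: B 42, A 60. A has a majority.

A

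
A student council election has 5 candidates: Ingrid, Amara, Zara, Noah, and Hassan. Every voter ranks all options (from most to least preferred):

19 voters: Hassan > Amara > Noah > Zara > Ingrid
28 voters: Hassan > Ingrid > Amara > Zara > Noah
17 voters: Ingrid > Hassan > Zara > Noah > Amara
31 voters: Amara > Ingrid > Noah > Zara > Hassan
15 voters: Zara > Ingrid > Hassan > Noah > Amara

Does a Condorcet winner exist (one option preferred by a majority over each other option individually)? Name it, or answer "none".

Ingrid vs Amara: 60–50 for Ingrid.
Ingrid vs Zara: 76–34 for Ingrid.
Ingrid vs Noah: 91–19 for Ingrid.
Ingrid vs Hassan: 63–47 for Ingrid.
Ingrid beats every other option head-to-head.

Ingrid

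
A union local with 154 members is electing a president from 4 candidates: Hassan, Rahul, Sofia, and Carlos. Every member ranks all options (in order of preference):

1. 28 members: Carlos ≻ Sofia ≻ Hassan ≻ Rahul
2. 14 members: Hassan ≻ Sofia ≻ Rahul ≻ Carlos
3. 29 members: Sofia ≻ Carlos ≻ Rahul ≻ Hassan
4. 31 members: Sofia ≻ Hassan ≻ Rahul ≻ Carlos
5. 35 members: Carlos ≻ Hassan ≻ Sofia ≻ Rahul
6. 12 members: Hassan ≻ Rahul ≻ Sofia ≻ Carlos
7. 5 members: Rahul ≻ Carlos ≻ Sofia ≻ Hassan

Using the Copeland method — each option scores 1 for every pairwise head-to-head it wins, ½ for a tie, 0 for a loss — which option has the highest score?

Sofia

Hassan: beats Rahul; loses to Sofia and Carlos → score 1.
Rahul: loses to Hassan, Sofia, and Carlos → score 0.
Sofia: beats Hassan, Rahul, and Carlos → score 3.
Carlos: beats Hassan and Rahul; loses to Sofia → score 2.
Sofia has the best pairwise record.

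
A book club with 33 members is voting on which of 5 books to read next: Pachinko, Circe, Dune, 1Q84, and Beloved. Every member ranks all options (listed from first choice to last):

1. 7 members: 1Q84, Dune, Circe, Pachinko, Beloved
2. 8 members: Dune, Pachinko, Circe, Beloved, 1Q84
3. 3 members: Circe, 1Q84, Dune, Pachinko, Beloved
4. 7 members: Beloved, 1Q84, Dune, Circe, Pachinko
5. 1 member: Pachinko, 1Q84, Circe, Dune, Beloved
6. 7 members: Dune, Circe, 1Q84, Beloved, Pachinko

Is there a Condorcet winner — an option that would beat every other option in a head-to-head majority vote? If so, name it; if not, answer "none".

none

Checking pairwise contests:
Circe beats Pachinko 24–9.
Dune beats Circe 29–4.
1Q84 beats Dune 18–15.
Circe beats 1Q84 18–15.
Pachinko beats Beloved 19–14.
Every option loses at least one head-to-head, so there is no Condorcet winner.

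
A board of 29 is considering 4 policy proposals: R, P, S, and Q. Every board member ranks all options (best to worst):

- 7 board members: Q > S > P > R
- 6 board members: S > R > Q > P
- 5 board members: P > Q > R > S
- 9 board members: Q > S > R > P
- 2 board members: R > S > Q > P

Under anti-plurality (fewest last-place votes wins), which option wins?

Last-place votes: R 7, P 17, S 5, Q 0.
Q is ranked last by the fewest voters, so Q wins.

Q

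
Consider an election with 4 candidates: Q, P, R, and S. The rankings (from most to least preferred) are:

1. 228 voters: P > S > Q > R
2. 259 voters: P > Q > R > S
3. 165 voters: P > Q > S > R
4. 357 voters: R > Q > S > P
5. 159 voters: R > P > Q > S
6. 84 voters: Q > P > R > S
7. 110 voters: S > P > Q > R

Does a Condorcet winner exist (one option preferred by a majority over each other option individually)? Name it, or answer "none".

P vs Q: 921–441 for P.
P vs R: 846–516 for P.
P vs S: 895–467 for P.
P beats every other option head-to-head.

P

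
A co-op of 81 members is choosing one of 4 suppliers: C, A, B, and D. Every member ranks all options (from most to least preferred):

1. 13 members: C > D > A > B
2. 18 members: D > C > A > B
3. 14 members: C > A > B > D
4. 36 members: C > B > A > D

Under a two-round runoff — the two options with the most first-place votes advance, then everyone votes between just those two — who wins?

Round 1 first-place votes: C 63, A 0, B 0, D 18.
C and D advance.
Runoff: C is preferred to D by 63 voters; D by 18.
C wins the runoff.

C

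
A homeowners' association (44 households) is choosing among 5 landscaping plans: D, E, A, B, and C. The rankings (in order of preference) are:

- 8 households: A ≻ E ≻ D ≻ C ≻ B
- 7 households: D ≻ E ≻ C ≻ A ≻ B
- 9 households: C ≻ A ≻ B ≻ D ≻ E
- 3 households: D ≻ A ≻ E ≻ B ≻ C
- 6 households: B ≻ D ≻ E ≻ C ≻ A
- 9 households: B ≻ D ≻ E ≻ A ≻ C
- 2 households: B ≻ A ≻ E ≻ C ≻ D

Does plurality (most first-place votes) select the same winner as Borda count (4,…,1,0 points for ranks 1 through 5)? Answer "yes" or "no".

Plurality — first-place votes: D 10, E 0, A 8, B 17, C 9. Winner: B.
Borda — scores: D 110, E 85, A 90, B 89, C 66. Winner: D.
The two methods disagree.

no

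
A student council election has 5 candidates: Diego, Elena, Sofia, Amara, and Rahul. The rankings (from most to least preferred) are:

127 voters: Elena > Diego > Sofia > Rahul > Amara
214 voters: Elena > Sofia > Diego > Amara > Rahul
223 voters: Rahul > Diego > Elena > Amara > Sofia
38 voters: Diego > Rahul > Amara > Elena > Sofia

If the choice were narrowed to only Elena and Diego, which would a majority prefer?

Voters preferring Elena to Diego: 341; preferring Diego to Elena: 261.
Elena wins the head-to-head.

Elena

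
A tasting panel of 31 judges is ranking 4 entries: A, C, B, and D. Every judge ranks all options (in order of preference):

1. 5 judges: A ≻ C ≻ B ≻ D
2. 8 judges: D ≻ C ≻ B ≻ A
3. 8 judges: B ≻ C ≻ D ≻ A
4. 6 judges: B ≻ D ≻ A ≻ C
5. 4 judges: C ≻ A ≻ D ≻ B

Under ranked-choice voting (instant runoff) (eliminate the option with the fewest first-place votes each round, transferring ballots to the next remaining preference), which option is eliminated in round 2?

D

Round 1: A 5, C 4, B 14, D 8. Eliminate C.
Round 2: A 9, B 14, D 8. Eliminate D.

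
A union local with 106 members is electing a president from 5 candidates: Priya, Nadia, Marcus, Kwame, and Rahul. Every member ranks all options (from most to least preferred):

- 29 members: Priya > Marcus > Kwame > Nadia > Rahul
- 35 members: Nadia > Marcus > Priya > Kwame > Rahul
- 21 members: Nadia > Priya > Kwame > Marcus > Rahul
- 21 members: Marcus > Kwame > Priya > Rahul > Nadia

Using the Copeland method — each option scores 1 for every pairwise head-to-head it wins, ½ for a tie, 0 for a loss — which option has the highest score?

Priya: beats Kwame and Rahul; loses to Nadia and Marcus → score 2.
Nadia: beats Priya, Marcus, Kwame, and Rahul → score 4.
Marcus: beats Priya, Kwame, and Rahul; loses to Nadia → score 3.
Kwame: beats Rahul; loses to Priya, Nadia, and Marcus → score 1.
Rahul: loses to Priya, Nadia, Marcus, and Kwame → score 0.
Nadia has the best pairwise record.

Nadia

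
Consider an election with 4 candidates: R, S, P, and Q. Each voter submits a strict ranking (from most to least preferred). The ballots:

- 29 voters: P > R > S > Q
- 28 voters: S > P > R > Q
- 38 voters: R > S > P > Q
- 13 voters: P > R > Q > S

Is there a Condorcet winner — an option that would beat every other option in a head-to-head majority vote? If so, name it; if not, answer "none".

none

Checking pairwise contests:
P beats R 70–38.
R beats S 80–28.
S beats P 66–42.
R beats Q 108–0.
Every option loses at least one head-to-head, so there is no Condorcet winner.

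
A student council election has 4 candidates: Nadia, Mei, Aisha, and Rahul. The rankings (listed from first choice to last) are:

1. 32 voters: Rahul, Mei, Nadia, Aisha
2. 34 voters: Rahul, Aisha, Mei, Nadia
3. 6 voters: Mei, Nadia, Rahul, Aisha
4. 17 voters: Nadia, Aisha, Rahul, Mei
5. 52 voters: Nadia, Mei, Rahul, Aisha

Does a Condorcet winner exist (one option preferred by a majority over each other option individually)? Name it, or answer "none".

none

Checking pairwise contests:
Mei beats Nadia 72–69.
Rahul beats Mei 83–58.
Nadia beats Aisha 107–34.
Nadia beats Rahul 75–66.
Every option loses at least one head-to-head, so there is no Condorcet winner.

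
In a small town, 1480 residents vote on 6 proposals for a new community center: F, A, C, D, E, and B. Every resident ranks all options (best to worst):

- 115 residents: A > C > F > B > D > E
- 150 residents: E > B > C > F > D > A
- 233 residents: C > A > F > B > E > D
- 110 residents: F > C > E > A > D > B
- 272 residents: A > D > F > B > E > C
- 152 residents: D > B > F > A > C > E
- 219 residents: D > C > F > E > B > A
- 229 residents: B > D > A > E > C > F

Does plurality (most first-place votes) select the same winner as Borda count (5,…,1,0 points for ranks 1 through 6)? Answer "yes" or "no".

Plurality — first-place votes: F 110, A 387, C 233, D 371, E 150, B 229. Winner: A.
Borda — scores: F 3823, A 4078, C 3772, D 4234, E 2481, B 3812. Winner: D.
The two methods disagree.

no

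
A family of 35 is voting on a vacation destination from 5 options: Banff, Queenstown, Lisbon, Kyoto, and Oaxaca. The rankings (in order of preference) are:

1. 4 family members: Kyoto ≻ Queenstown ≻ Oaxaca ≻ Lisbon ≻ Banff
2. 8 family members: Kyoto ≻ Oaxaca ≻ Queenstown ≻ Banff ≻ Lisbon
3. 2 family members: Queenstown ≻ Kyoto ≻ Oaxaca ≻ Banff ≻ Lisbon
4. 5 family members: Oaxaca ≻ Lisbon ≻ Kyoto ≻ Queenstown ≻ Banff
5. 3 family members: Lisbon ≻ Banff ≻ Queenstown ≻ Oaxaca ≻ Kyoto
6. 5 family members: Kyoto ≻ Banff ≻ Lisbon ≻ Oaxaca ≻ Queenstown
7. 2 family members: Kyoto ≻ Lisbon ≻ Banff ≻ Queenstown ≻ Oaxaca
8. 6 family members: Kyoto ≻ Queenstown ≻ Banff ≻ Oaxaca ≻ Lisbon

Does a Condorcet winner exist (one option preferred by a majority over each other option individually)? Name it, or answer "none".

Kyoto

Kyoto vs Banff: 32–3 for Kyoto.
Kyoto vs Queenstown: 30–5 for Kyoto.
Kyoto vs Lisbon: 27–8 for Kyoto.
Kyoto vs Oaxaca: 27–8 for Kyoto.
Kyoto beats every other option head-to-head.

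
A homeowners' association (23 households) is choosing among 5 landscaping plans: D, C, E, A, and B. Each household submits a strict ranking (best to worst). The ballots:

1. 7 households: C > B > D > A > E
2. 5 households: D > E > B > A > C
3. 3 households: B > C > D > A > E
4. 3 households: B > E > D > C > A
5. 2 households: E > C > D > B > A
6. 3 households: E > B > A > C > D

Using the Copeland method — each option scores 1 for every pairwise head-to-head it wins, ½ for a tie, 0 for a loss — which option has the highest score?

B

D: beats E and A; loses to C and B → score 2.
C: beats D and A; loses to E and B → score 2.
E: beats C and A; loses to D and B → score 2.
A: loses to D, C, E, and B → score 0.
B: beats D, C, E, and A → score 4.
B has the best pairwise record.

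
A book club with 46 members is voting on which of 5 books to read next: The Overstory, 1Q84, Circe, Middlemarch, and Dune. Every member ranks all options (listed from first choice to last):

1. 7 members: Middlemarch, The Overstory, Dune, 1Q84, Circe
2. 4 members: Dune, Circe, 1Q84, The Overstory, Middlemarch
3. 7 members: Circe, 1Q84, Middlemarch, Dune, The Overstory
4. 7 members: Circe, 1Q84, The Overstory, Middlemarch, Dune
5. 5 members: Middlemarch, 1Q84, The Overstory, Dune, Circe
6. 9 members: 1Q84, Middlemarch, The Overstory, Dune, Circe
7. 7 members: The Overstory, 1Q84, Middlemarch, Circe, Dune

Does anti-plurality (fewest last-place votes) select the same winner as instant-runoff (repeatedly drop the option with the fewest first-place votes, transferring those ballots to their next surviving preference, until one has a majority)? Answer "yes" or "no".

yes

Anti-plurality — last-place votes: The Overstory 7, 1Q84 0, Circe 21, Middlemarch 4, Dune 14. Winner: 1Q84.
Instant-runoff — R1 The Overstory 7, 1Q84 9, Circe 14, Middlemarch 12, Dune 4 (Dune out); R2 The Overstory 7, 1Q84 9, Circe 18, Middlemarch 12 (The Overstory out); R3 1Q84 16, Circe 18, Middlemarch 12 (Middlemarch out); R4 1Q84 28, Circe 18 (1Q84 winner). Winner: 1Q84.
The two methods agree.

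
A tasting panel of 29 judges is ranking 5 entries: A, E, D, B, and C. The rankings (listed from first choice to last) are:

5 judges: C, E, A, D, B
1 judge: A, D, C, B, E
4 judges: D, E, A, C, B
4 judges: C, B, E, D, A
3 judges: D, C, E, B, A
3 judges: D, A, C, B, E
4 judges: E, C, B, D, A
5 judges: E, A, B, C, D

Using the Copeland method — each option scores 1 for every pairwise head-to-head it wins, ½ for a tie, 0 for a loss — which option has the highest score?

C

A: beats B; loses to E, D, and C → score 1.
E: beats A, D, and B; loses to C → score 3.
D: beats A and B; loses to E and C → score 2.
B: loses to A, E, D, and C → score 0.
C: beats A, E, D, and B → score 4.
C has the best pairwise record.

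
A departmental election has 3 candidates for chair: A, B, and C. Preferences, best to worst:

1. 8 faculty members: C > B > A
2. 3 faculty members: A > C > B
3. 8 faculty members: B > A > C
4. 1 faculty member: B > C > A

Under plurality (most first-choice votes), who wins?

B

First-place votes: A 3, B 9, C 8.
B has the most first-place votes.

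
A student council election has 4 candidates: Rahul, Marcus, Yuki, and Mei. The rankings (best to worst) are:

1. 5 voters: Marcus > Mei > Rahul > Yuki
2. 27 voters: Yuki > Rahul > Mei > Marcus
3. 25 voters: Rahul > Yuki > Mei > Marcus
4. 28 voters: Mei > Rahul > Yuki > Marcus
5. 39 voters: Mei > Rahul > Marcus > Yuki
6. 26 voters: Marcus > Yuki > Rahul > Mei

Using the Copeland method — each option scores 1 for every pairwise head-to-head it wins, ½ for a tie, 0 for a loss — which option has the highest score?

Rahul: beats Marcus, Yuki, and Mei → score 3.
Marcus: loses to Rahul, Yuki, and Mei → score 0.
Yuki: beats Marcus and Mei; loses to Rahul → score 2.
Mei: beats Marcus; loses to Rahul and Yuki → score 1.
Rahul has the best pairwise record.

Rahul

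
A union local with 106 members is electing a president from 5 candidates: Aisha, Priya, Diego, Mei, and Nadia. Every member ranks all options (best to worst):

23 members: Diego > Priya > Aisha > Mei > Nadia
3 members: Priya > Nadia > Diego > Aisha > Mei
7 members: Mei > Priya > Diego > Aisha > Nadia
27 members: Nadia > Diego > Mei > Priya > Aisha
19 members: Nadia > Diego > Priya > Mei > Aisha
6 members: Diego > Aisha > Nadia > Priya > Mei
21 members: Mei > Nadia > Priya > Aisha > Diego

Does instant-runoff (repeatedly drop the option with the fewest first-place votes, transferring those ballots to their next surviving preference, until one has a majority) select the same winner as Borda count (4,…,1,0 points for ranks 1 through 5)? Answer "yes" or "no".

no

Instant-runoff — R1 Aisha 0, Priya 3, Diego 29, Mei 28, Nadia 46 (Aisha out); R2 Priya 3, Diego 29, Mei 28, Nadia 46 (Priya out); R3 Diego 29, Mei 28, Nadia 49 (Mei out); R4 Diego 36, Nadia 70 (Nadia winner). Winner: Nadia.
Borda — scores: Aisha 95, Priya 215, Diego 274, Mei 208, Nadia 268. Winner: Diego.
The two methods disagree.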